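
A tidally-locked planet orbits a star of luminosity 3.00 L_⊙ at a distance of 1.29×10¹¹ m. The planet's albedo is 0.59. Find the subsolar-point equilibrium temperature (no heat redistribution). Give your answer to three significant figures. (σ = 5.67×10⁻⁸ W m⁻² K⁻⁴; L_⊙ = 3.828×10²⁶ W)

L = 3.00 × 3.828×10²⁶ = 1.15×10²⁷ W.
Flux: S = L/(4πd²) = 1.15×10²⁷/(4π×(1.29×10¹¹)²) = 5490 W m⁻².
At the subsolar point the surface absorbs S(1−A) and emits σT⁴ per unit area — no factor of 4, since only the local patch is in balance.
T = [5490 × 0.41 / 5.67×10⁻⁸]^(1/4) = (3.97×10¹⁰)^(1/4) = 446 K.

T_ss ≈ 446 K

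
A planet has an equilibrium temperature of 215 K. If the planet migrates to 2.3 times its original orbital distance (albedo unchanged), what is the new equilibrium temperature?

T_eq ∝ L^(1/4) · d^(−1/2).
T′ = 215 / 2.3^(1/2) = 142 K.

T_eq ≈ 142 K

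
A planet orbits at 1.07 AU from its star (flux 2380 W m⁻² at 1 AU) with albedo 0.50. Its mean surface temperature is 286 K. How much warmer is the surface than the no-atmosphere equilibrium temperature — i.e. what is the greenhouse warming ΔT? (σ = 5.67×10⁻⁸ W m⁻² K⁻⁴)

S = 2380/1.07² = 2079 W m⁻².
T_eq = [S(1−A)/(4σ)]^(1/4) = [2079×0.50/(4×5.67×10⁻⁸)]^(1/4) = 260.2 K.
ΔT = T_surf − T_eq = 286 − 260.2.

ΔT ≈ 25.8 K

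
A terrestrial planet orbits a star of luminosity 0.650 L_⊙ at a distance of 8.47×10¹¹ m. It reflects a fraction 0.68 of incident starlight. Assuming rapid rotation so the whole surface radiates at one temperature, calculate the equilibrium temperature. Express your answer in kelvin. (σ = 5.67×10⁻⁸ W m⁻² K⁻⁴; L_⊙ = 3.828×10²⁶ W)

L = 0.650 × 3.828×10²⁶ = 2.49×10²⁶ W.
Flux: S = L/(4πd²) = 2.49×10²⁶/(4π×(8.47×10¹¹)²) = 27.6 W m⁻².
Energy balance: absorbed = emitted ⇒ πR²·S(1−A) = 4πR²·σT_eq⁴, so T_eq⁴ = S(1−A)/(4σ).
T_eq = [27.6 × 0.32 / (4 × 5.67×10⁻⁸)]^(1/4) = (3.89×10⁷)^(1/4) = 79.0 K.

T_eq ≈ 79.0 K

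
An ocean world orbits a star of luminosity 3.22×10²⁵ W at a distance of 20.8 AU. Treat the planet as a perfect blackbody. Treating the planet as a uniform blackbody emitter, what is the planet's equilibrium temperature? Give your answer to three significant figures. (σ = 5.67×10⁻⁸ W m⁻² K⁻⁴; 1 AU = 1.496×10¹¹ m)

d = 20.8 AU = 3.11×10¹² m.
Flux: S = L/(4πd²) = 3.22×10²⁵/(4π×(3.11×10¹²)²) = 0.265 W m⁻².
Energy balance: absorbed = emitted ⇒ πR²·S(1−A) = 4πR²·σT_eq⁴, so T_eq⁴ = S(1−A)/(4σ).
T_eq = [0.265 × 1.00 / (4 × 5.67×10⁻⁸)]^(1/4) = (1.17×10⁶)^(1/4) = 32.9 K.

T_eq ≈ 32.9 K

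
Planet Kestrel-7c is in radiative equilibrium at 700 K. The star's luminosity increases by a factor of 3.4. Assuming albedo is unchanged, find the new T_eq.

T_eq ≈ 951 K

T_eq ∝ L^(1/4) · d^(−1/2).
T′ = 700 × 3.4^(1/4) = 951 K.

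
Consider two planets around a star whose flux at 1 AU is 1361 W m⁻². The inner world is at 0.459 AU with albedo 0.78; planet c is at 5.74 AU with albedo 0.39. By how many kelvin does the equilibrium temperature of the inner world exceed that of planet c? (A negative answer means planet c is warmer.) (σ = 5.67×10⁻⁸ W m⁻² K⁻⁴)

ΔT ≈ 178.7 K

T_eq = [S₀(1−A)/(4σd²)]^(1/4), so T ∝ (1−A)^(1/4) / √d.
T₁ = [1361×0.22/(4×5.67×10⁻⁸×0.459²)]^(1/4) = 281.35 K.
T₂ = [1361×0.61/(4×5.67×10⁻⁸×5.74²)]^(1/4) = 102.67 K.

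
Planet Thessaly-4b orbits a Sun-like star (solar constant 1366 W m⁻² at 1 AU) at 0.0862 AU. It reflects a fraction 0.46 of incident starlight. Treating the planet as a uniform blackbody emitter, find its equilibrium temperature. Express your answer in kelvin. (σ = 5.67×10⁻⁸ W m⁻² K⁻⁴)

T_eq ≈ 813 K

Flux at 0.0862 AU: S = 1366/0.0862² = 1.84×10⁵ W m⁻².
Energy balance: absorbed = emitted ⇒ πR²·S(1−A) = 4πR²·σT_eq⁴, so T_eq⁴ = S(1−A)/(4σ).
T_eq = [1.84×10⁵ × 0.54 / (4 × 5.67×10⁻⁸)]^(1/4) = (4.38×10¹¹)^(1/4) = 813 K.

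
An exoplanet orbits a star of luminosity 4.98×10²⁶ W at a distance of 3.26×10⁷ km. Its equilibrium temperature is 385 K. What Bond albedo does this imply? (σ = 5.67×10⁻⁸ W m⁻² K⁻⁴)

A ≈ 0.87

d = 3.26×10⁷ km = 3.26×10¹⁰ m.
Flux: S = L/(4πd²) = 4.98×10²⁶/(4π×(3.26×10¹⁰)²) = 3.73×10⁴ W m⁻².
From T_eq⁴ = S(1−A)/(4σ): 1−A = 4σT_eq⁴/S.
1−A = 4 × 5.67×10⁻⁸ × (385)⁴ / 3.73×10⁴ = 0.134.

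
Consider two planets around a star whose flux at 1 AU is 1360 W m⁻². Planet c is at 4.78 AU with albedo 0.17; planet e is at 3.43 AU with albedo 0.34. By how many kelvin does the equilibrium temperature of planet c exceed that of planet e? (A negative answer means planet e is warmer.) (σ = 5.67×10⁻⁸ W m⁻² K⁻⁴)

ΔT ≈ -13.9 K

T_eq = [S₀(1−A)/(4σd²)]^(1/4), so T ∝ (1−A)^(1/4) / √d.
T₁ = [1360×0.83/(4×5.67×10⁻⁸×4.78²)]^(1/4) = 121.49 K.
T₂ = [1360×0.66/(4×5.67×10⁻⁸×3.43²)]^(1/4) = 135.43 K.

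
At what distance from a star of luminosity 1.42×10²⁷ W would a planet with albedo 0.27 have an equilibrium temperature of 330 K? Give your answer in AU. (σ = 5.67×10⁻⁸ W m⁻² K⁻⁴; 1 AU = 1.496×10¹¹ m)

From T_eq⁴ = L(1−A)/(16πσd²): d = √[L(1−A)/(16πσT_eq⁴)].
d = √[1.42×10²⁷ × 0.73 / (16π × 5.67×10⁻⁸ × (330)⁴)] = 1.75×10¹¹ m = 1.17 AU.

d ≈ 1.17 AU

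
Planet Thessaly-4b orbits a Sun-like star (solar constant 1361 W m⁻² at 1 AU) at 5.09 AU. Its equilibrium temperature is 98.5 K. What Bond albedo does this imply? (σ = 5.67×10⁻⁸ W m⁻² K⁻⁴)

A ≈ 0.59

Flux at 5.09 AU: S = 1361/5.09² = 52.5 W m⁻².
From T_eq⁴ = S(1−A)/(4σ): 1−A = 4σT_eq⁴/S.
1−A = 4 × 5.67×10⁻⁸ × (98.5)⁴ / 52.5 = 0.406.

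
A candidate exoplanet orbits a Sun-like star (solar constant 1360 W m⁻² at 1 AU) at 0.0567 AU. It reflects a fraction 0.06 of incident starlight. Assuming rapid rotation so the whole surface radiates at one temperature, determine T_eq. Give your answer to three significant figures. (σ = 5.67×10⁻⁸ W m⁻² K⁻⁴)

Flux at 0.0567 AU: S = 1360/0.0567² = 4.23×10⁵ W m⁻².
Energy balance: absorbed = emitted ⇒ πR²·S(1−A) = 4πR²·σT_eq⁴, so T_eq⁴ = S(1−A)/(4σ).
T_eq = [4.23×10⁵ × 0.94 / (4 × 5.67×10⁻⁸)]^(1/4) = (1.75×10¹²)^(1/4) = 1150 K.

T_eq ≈ 1150 K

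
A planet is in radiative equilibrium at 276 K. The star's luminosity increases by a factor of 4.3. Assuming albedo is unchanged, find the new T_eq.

T_eq ∝ L^(1/4) · d^(−1/2).
T′ = 276 × 4.3^(1/4) = 397 K.

T_eq ≈ 397 K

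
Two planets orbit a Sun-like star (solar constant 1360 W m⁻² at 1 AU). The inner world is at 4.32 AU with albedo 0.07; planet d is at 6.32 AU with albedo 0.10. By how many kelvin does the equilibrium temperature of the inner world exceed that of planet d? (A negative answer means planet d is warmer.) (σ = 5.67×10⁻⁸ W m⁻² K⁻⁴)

ΔT ≈ 23.7 K

T_eq = [S₀(1−A)/(4σd²)]^(1/4), so T ∝ (1−A)^(1/4) / √d.
T₁ = [1360×0.93/(4×5.67×10⁻⁸×4.32²)]^(1/4) = 131.48 K.
T₂ = [1360×0.90/(4×5.67×10⁻⁸×6.32²)]^(1/4) = 107.81 K.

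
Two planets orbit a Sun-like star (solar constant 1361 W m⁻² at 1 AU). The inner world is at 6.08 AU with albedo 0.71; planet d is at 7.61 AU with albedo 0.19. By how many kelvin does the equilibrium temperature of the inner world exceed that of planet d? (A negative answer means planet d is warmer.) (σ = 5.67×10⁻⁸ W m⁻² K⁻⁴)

T_eq = [S₀(1−A)/(4σd²)]^(1/4), so T ∝ (1−A)^(1/4) / √d.
T₁ = [1361×0.29/(4×5.67×10⁻⁸×6.08²)]^(1/4) = 82.83 K.
T₂ = [1361×0.81/(4×5.67×10⁻⁸×7.61²)]^(1/4) = 95.72 K.

ΔT ≈ -12.9 K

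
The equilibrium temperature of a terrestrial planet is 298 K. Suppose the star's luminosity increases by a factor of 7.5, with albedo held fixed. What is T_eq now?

T_eq ∝ L^(1/4) · d^(−1/2).
T′ = 298 × 7.5^(1/4) = 493 K.

T_eq ≈ 493 K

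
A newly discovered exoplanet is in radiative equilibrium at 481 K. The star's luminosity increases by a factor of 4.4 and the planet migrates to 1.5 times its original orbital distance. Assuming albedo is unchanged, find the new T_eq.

T_eq ∝ L^(1/4) · d^(−1/2).
T′ = 481 × 4.4^(1/4) / 1.5^(1/2) = 569 K.

T_eq ≈ 569 K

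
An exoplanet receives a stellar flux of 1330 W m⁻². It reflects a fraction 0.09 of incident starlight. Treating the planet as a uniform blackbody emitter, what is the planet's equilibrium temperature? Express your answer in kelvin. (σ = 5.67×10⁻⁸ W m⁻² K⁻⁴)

T_eq ≈ 270 K

Energy balance: absorbed = emitted ⇒ πR²·S(1−A) = 4πR²·σT_eq⁴, so T_eq⁴ = S(1−A)/(4σ).
T_eq = [1330 × 0.91 / (4 × 5.67×10⁻⁸)]^(1/4) = (5.34×10⁹)^(1/4) = 270 K.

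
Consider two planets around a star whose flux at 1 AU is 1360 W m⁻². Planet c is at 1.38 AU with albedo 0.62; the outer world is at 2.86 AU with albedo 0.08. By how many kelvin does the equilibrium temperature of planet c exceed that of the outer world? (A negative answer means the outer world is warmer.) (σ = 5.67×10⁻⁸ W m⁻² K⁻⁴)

ΔT ≈ 24.8 K

T_eq = [S₀(1−A)/(4σd²)]^(1/4), so T ∝ (1−A)^(1/4) / √d.
T₁ = [1360×0.38/(4×5.67×10⁻⁸×1.38²)]^(1/4) = 185.99 K.
T₂ = [1360×0.92/(4×5.67×10⁻⁸×2.86²)]^(1/4) = 161.15 K.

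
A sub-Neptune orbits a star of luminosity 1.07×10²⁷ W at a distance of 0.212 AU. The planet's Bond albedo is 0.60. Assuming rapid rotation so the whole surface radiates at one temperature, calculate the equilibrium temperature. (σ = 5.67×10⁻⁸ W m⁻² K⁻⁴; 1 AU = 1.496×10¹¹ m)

T_eq ≈ 622 K

d = 0.212 AU = 3.17×10¹⁰ m.
Flux: S = L/(4πd²) = 1.07×10²⁷/(4π×(3.17×10¹⁰)²) = 8.47×10⁴ W m⁻².
Energy balance: absorbed = emitted ⇒ πR²·S(1−A) = 4πR²·σT_eq⁴, so T_eq⁴ = S(1−A)/(4σ).
T_eq = [8.47×10⁴ × 0.40 / (4 × 5.67×10⁻⁸)]^(1/4) = (1.49×10¹¹)^(1/4) = 622 K.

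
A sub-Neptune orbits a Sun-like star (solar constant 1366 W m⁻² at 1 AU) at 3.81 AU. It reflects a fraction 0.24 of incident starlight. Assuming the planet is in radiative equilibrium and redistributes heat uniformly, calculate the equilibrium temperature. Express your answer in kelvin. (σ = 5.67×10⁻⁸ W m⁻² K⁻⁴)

T_eq ≈ 133 K

Flux at 3.81 AU: S = 1366/3.81² = 94.1 W m⁻².
Energy balance: absorbed = emitted ⇒ πR²·S(1−A) = 4πR²·σT_eq⁴, so T_eq⁴ = S(1−A)/(4σ).
T_eq = [94.1 × 0.76 / (4 × 5.67×10⁻⁸)]^(1/4) = (3.15×10⁸)^(1/4) = 133 K.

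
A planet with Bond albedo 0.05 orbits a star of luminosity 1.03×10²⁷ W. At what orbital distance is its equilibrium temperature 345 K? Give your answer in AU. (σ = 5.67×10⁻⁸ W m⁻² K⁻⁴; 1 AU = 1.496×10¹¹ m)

d ≈ 1.04 AU

From T_eq⁴ = L(1−A)/(16πσd²): d = √[L(1−A)/(16πσT_eq⁴)].
d = √[1.03×10²⁷ × 0.95 / (16π × 5.67×10⁻⁸ × (345)⁴)] = 1.56×10¹¹ m = 1.04 AU.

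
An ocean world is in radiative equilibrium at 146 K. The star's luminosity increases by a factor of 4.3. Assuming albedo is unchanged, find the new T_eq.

T_eq ∝ L^(1/4) · d^(−1/2).
T′ = 146 × 4.3^(1/4) = 210 K.

T_eq ≈ 210 K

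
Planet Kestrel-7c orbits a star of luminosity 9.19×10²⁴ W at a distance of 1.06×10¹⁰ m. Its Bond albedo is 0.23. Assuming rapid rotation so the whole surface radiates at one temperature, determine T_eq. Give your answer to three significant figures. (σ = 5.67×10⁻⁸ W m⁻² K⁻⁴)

Flux: S = L/(4πd²) = 9.19×10²⁴/(4π×(1.06×10¹⁰)²) = 6510 W m⁻².
Energy balance: absorbed = emitted ⇒ πR²·S(1−A) = 4πR²·σT_eq⁴, so T_eq⁴ = S(1−A)/(4σ).
T_eq = [6510 × 0.77 / (4 × 5.67×10⁻⁸)]^(1/4) = (2.21×10¹⁰)^(1/4) = 386 K.

T_eq ≈ 386 K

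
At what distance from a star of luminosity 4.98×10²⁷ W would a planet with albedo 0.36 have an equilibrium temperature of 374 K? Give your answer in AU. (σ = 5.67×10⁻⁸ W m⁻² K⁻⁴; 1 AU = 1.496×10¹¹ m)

d ≈ 1.60 AU

From T_eq⁴ = L(1−A)/(16πσd²): d = √[L(1−A)/(16πσT_eq⁴)].
d = √[4.98×10²⁷ × 0.64 / (16π × 5.67×10⁻⁸ × (374)⁴)] = 2.39×10¹¹ m = 1.60 AU.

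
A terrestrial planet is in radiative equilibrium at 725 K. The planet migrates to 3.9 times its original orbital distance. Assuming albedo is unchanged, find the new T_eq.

T_eq ≈ 367 K

T_eq ∝ L^(1/4) · d^(−1/2).
T′ = 725 / 3.9^(1/2) = 367 K.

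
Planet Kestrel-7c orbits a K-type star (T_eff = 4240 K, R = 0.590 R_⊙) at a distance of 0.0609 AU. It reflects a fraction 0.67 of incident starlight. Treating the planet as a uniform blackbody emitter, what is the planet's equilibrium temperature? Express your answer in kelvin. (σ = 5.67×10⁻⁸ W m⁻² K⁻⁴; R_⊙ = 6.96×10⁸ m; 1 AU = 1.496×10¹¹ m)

T_eq ≈ 482 K

R_⋆ = 0.590 × 6.96×10⁸ = 4.11×10⁸ m.
d = 0.0609 AU = 9.11×10⁹ m.
L = 4πR_⋆²σT_⋆⁴ = 4π(4.11×10⁸)² × 5.67×10⁻⁸ × (4240)⁴ = 3.88×10²⁵ W.
S = L/(4πd²) = 3.72×10⁴ W m⁻².
Energy balance: absorbed = emitted ⇒ πR²·S(1−A) = 4πR²·σT_eq⁴, so T_eq⁴ = S(1−A)/(4σ).
T_eq = [3.72×10⁴ × 0.33 / (4 × 5.67×10⁻⁸)]^(1/4) = (5.42×10¹⁰)^(1/4) = 482 K.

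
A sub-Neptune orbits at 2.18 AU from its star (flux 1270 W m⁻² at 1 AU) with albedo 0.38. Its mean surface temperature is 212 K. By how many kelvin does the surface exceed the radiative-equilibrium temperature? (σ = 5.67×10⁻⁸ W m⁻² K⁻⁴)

ΔT ≈ 47.6 K

S = 1270/2.18² = 267.2 W m⁻².
T_eq = [S(1−A)/(4σ)]^(1/4) = [267.2×0.62/(4×5.67×10⁻⁸)]^(1/4) = 164.4 K.
ΔT = T_surf − T_eq = 212 − 164.4.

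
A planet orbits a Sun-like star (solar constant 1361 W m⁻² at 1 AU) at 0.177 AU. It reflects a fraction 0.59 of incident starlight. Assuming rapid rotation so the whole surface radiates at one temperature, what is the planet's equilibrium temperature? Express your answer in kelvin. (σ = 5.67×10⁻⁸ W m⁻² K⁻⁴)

T_eq ≈ 529 K

Flux at 0.177 AU: S = 1361/0.177² = 4.34×10⁴ W m⁻².
Energy balance: absorbed = emitted ⇒ πR²·S(1−A) = 4πR²·σT_eq⁴, so T_eq⁴ = S(1−A)/(4σ).
T_eq = [4.34×10⁴ × 0.41 / (4 × 5.67×10⁻⁸)]^(1/4) = (7.85×10¹⁰)^(1/4) = 529 K.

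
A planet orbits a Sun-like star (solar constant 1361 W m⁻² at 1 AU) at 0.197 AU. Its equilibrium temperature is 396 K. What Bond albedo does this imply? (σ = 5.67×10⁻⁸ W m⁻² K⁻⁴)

Flux at 0.197 AU: S = 1361/0.197² = 3.51×10⁴ W m⁻².
From T_eq⁴ = S(1−A)/(4σ): 1−A = 4σT_eq⁴/S.
1−A = 4 × 5.67×10⁻⁸ × (396)⁴ / 3.51×10⁴ = 0.159.

A ≈ 0.84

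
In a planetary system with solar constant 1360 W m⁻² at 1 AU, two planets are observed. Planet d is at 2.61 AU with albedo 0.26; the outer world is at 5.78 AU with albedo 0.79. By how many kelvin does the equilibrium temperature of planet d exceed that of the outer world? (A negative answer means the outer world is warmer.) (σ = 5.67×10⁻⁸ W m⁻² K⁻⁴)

T_eq = [S₀(1−A)/(4σd²)]^(1/4), so T ∝ (1−A)^(1/4) / √d.
T₁ = [1360×0.74/(4×5.67×10⁻⁸×2.61²)]^(1/4) = 159.76 K.
T₂ = [1360×0.21/(4×5.67×10⁻⁸×5.78²)]^(1/4) = 78.35 K.

ΔT ≈ 81.4 K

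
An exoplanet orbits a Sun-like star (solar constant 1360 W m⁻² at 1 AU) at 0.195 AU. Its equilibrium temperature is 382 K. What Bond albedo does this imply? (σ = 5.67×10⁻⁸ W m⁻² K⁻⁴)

A ≈ 0.86

Flux at 0.195 AU: S = 1360/0.195² = 3.58×10⁴ W m⁻².
From T_eq⁴ = S(1−A)/(4σ): 1−A = 4σT_eq⁴/S.
1−A = 4 × 5.67×10⁻⁸ × (382)⁴ / 3.58×10⁴ = 0.135.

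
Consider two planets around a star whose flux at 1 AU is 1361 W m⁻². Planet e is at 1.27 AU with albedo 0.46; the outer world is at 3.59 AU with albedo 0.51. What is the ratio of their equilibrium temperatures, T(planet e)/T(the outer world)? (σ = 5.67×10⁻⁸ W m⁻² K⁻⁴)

T_eq = [S₀(1−A)/(4σd²)]^(1/4), so T ∝ (1−A)^(1/4) / √d.
T₁ = [1361×0.54/(4×5.67×10⁻⁸×1.27²)]^(1/4) = 211.71 K.
T₂ = [1361×0.49/(4×5.67×10⁻⁸×3.59²)]^(1/4) = 122.90 K.

T₁/T₂ ≈ 1.723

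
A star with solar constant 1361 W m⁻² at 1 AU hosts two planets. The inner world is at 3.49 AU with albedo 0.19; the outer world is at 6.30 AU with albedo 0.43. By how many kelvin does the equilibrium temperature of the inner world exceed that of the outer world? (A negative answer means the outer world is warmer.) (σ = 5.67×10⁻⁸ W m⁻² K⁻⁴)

T_eq = [S₀(1−A)/(4σd²)]^(1/4), so T ∝ (1−A)^(1/4) / √d.
T₁ = [1361×0.81/(4×5.67×10⁻⁸×3.49²)]^(1/4) = 141.34 K.
T₂ = [1361×0.57/(4×5.67×10⁻⁸×6.30²)]^(1/4) = 96.35 K.

ΔT ≈ 45.0 K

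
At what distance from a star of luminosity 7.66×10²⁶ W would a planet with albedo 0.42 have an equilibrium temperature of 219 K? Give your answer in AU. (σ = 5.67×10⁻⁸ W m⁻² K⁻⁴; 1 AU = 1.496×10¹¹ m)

From T_eq⁴ = L(1−A)/(16πσd²): d = √[L(1−A)/(16πσT_eq⁴)].
d = √[7.66×10²⁶ × 0.58 / (16π × 5.67×10⁻⁸ × (219)⁴)] = 2.60×10¹¹ m = 1.74 AU.

d ≈ 1.74 AU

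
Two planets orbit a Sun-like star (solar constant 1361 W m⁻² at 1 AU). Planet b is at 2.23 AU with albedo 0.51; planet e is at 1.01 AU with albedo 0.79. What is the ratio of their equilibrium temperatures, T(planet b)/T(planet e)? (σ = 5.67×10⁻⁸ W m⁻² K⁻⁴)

T₁/T₂ ≈ 0.832

T_eq = [S₀(1−A)/(4σd²)]^(1/4), so T ∝ (1−A)^(1/4) / √d.
T₁ = [1361×0.49/(4×5.67×10⁻⁸×2.23²)]^(1/4) = 155.94 K.
T₂ = [1361×0.21/(4×5.67×10⁻⁸×1.01²)]^(1/4) = 187.48 K.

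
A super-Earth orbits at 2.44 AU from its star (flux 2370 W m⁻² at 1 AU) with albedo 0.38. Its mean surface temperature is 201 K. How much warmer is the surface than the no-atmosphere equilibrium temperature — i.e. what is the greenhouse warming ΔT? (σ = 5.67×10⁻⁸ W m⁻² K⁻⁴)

ΔT ≈ 19.4 K

S = 2370/2.44² = 398.1 W m⁻².
T_eq = [S(1−A)/(4σ)]^(1/4) = [398.1×0.62/(4×5.67×10⁻⁸)]^(1/4) = 181.6 K.
ΔT = T_surf − T_eq = 201 − 181.6.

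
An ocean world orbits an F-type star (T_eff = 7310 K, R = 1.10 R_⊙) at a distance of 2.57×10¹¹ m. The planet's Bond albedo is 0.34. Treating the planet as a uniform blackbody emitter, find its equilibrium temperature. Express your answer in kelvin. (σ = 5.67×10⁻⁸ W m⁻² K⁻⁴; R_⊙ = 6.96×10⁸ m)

T_eq ≈ 254 K

R_⋆ = 1.10 × 6.96×10⁸ = 7.66×10⁸ m.
L = 4πR_⋆²σT_⋆⁴ = 4π(7.66×10⁸)² × 5.67×10⁻⁸ × (7310)⁴ = 1.19×10²⁷ W.
S = L/(4πd²) = 1440 W m⁻².
Energy balance: absorbed = emitted ⇒ πR²·S(1−A) = 4πR²·σT_eq⁴, so T_eq⁴ = S(1−A)/(4σ).
T_eq = [1440 × 0.66 / (4 × 5.67×10⁻⁸)]^(1/4) = (4.18×10⁹)^(1/4) = 254 K.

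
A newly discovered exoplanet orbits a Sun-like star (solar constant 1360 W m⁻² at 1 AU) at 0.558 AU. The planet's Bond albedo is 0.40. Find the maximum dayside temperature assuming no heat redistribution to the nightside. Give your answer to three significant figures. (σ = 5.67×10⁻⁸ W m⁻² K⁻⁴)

Flux at 0.558 AU: S = 1360/0.558² = 4370 W m⁻².
With no redistribution each surface element balances locally: S(1−A) = σT⁴.
T = [4370 × 0.60 / 5.67×10⁻⁸]^(1/4) = (4.62×10¹⁰)^(1/4) = 464 K.

T_ss ≈ 464 K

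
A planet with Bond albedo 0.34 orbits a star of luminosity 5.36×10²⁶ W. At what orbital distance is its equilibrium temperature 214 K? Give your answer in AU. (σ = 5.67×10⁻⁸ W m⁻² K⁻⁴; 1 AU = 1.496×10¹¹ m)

From T_eq⁴ = L(1−A)/(16πσd²): d = √[L(1−A)/(16πσT_eq⁴)].
d = √[5.36×10²⁶ × 0.66 / (16π × 5.67×10⁻⁸ × (214)⁴)] = 2.43×10¹¹ m = 1.63 AU.

d ≈ 1.63 AU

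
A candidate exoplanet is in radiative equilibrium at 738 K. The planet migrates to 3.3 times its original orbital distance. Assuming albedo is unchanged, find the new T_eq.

T_eq ≈ 406 K

T_eq ∝ L^(1/4) · d^(−1/2).
T′ = 738 / 3.3^(1/2) = 406 K.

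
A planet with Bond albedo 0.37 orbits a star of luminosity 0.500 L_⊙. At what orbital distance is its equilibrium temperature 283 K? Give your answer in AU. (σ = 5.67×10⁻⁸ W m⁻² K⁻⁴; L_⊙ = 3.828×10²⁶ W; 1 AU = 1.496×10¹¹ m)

L = 0.500 × 3.828×10²⁶ = 1.91×10²⁶ W.
From T_eq⁴ = L(1−A)/(16πσd²): d = √[L(1−A)/(16πσT_eq⁴)].
d = √[1.91×10²⁶ × 0.63 / (16π × 5.67×10⁻⁸ × (283)⁴)] = 8.12×10¹⁰ m = 0.543 AU.

d ≈ 0.543 AU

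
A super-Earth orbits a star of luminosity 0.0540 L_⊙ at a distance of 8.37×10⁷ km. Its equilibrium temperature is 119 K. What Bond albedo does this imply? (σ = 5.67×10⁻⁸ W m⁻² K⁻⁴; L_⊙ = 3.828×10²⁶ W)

d = 8.37×10⁷ km = 8.37×10¹⁰ m.
L = 0.0540 × 3.828×10²⁶ = 2.07×10²⁵ W.
Flux: S = L/(4πd²) = 2.07×10²⁵/(4π×(8.37×10¹⁰)²) = 235 W m⁻².
From T_eq⁴ = S(1−A)/(4σ): 1−A = 4σT_eq⁴/S.
1−A = 4 × 5.67×10⁻⁸ × (119)⁴ / 235 = 0.194.

A ≈ 0.81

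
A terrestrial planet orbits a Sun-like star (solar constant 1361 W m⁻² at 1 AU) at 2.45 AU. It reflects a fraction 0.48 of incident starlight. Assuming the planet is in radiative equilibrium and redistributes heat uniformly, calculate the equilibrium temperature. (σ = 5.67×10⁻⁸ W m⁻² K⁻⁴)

T_eq ≈ 151 K

Flux at 2.45 AU: S = 1361/2.45² = 227 W m⁻².
Energy balance: absorbed = emitted ⇒ πR²·S(1−A) = 4πR²·σT_eq⁴, so T_eq⁴ = S(1−A)/(4σ).
T_eq = [227 × 0.52 / (4 × 5.67×10⁻⁸)]^(1/4) = (5.20×10⁸)^(1/4) = 151 K.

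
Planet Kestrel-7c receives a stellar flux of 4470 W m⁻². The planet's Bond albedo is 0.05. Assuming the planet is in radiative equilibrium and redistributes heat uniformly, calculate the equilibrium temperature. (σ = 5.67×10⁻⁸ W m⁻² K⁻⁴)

T_eq ≈ 370 K

Energy balance: absorbed = emitted ⇒ πR²·S(1−A) = 4πR²·σT_eq⁴, so T_eq⁴ = S(1−A)/(4σ).
T_eq = [4470 × 0.95 / (4 × 5.67×10⁻⁸)]^(1/4) = (1.87×10¹⁰)^(1/4) = 370 K.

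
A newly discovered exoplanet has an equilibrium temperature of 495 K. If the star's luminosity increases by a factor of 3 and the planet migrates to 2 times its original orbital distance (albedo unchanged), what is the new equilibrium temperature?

T_eq ∝ L^(1/4) · d^(−1/2).
T′ = 495 × 3^(1/4) / 2^(1/2) = 461 K.

T_eq ≈ 461 K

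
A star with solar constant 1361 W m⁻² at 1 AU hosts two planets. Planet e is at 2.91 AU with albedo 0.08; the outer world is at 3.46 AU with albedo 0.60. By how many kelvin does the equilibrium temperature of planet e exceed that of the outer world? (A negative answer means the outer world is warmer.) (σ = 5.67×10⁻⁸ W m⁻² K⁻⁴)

T_eq = [S₀(1−A)/(4σd²)]^(1/4), so T ∝ (1−A)^(1/4) / √d.
T₁ = [1361×0.92/(4×5.67×10⁻⁸×2.91²)]^(1/4) = 159.79 K.
T₂ = [1361×0.40/(4×5.67×10⁻⁸×3.46²)]^(1/4) = 119.00 K.

ΔT ≈ 40.8 K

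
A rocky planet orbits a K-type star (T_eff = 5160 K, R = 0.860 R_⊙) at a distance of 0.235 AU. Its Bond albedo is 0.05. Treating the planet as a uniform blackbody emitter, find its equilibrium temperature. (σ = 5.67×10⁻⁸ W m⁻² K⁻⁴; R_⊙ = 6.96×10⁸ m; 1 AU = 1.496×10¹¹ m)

R_⋆ = 0.860 × 6.96×10⁸ = 5.99×10⁸ m.
d = 0.235 AU = 3.52×10¹⁰ m.
L = 4πR_⋆²σT_⋆⁴ = 4π(5.99×10⁸)² × 5.67×10⁻⁸ × (5160)⁴ = 1.81×10²⁶ W.
S = L/(4πd²) = 1.17×10⁴ W m⁻².
Energy balance: absorbed = emitted ⇒ πR²·S(1−A) = 4πR²·σT_eq⁴, so T_eq⁴ = S(1−A)/(4σ).
T_eq = [1.17×10⁴ × 0.95 / (4 × 5.67×10⁻⁸)]^(1/4) = (4.88×10¹⁰)^(1/4) = 470 K.

T_eq ≈ 470 K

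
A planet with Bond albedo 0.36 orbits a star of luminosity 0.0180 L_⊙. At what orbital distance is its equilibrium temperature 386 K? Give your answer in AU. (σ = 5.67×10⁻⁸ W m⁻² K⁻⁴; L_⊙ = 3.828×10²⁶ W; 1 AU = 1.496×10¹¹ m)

d ≈ 0.0558 AU

L = 0.0180 × 3.828×10²⁶ = 6.89×10²⁴ W.
From T_eq⁴ = L(1−A)/(16πσd²): d = √[L(1−A)/(16πσT_eq⁴)].
d = √[6.89×10²⁴ × 0.64 / (16π × 5.67×10⁻⁸ × (386)⁴)] = 8.35×10⁹ m = 0.0558 AU.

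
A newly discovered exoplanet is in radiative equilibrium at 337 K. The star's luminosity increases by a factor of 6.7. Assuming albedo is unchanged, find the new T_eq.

T_eq ≈ 542 K

T_eq ∝ L^(1/4) · d^(−1/2).
T′ = 337 × 6.7^(1/4) = 542 K.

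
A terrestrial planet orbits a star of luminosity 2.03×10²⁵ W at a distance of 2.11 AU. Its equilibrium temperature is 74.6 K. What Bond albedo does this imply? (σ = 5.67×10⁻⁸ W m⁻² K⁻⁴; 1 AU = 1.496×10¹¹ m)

A ≈ 0.57

d = 2.11 AU = 3.16×10¹¹ m.
Flux: S = L/(4πd²) = 2.03×10²⁵/(4π×(3.16×10¹¹)²) = 16.2 W m⁻².
From T_eq⁴ = S(1−A)/(4σ): 1−A = 4σT_eq⁴/S.
1−A = 4 × 5.67×10⁻⁸ × (74.6)⁴ / 16.2 = 0.433.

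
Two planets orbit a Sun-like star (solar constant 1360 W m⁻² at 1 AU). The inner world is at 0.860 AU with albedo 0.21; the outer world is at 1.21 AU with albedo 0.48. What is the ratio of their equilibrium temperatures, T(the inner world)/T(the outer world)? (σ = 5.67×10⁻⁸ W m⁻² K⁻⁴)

T_eq = [S₀(1−A)/(4σd²)]^(1/4), so T ∝ (1−A)^(1/4) / √d.
T₁ = [1360×0.79/(4×5.67×10⁻⁸×0.860²)]^(1/4) = 282.90 K.
T₂ = [1360×0.52/(4×5.67×10⁻⁸×1.21²)]^(1/4) = 214.82 K.

T₁/T₂ ≈ 1.317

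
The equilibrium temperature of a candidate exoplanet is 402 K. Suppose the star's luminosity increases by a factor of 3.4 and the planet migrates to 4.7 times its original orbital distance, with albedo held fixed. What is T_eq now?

T_eq ∝ L^(1/4) · d^(−1/2).
T′ = 402 × 3.4^(1/4) / 4.7^(1/2) = 252 K.

T_eq ≈ 252 K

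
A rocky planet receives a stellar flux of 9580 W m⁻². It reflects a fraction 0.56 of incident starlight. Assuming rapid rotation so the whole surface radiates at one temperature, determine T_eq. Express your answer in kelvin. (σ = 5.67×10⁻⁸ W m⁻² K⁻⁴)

T_eq ≈ 369 K

Energy balance: absorbed = emitted ⇒ πR²·S(1−A) = 4πR²·σT_eq⁴, so T_eq⁴ = S(1−A)/(4σ).
T_eq = [9580 × 0.44 / (4 × 5.67×10⁻⁸)]^(1/4) = (1.86×10¹⁰)^(1/4) = 369 K.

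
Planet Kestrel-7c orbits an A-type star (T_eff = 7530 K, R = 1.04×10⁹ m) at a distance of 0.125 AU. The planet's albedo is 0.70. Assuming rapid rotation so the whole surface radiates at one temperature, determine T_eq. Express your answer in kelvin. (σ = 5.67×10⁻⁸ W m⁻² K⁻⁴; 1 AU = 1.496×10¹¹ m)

T_eq ≈ 929 K

d = 0.125 AU = 1.87×10¹⁰ m.
L = 4πR_⋆²σT_⋆⁴ = 4π(1.04×10⁹)² × 5.67×10⁻⁸ × (7530)⁴ = 2.48×10²⁷ W.
S = L/(4πd²) = 5.64×10⁵ W m⁻².
Energy balance: absorbed = emitted ⇒ πR²·S(1−A) = 4πR²·σT_eq⁴, so T_eq⁴ = S(1−A)/(4σ).
T_eq = [5.64×10⁵ × 0.30 / (4 × 5.67×10⁻⁸)]^(1/4) = (7.46×10¹¹)^(1/4) = 929 K.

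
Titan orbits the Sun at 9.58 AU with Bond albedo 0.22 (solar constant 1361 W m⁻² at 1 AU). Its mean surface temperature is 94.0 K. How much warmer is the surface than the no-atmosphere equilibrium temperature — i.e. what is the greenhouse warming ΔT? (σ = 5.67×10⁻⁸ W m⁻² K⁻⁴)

S = 1361/9.58² = 14.83 W m⁻².
T_eq = [S(1−A)/(4σ)]^(1/4) = [14.83×0.78/(4×5.67×10⁻⁸)]^(1/4) = 84.5 K.
ΔT = T_surf − T_eq = 94 − 84.5.

ΔT ≈ 9.5 K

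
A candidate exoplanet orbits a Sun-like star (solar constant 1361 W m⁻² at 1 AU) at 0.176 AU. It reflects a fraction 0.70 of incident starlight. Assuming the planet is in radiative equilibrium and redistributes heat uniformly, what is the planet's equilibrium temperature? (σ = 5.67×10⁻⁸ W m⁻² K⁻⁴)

T_eq ≈ 491 K

Flux at 0.176 AU: S = 1361/0.176² = 4.39×10⁴ W m⁻².
Energy balance: absorbed = emitted ⇒ πR²·S(1−A) = 4πR²·σT_eq⁴, so T_eq⁴ = S(1−A)/(4σ).
T_eq = [4.39×10⁴ × 0.30 / (4 × 5.67×10⁻⁸)]^(1/4) = (5.81×10¹⁰)^(1/4) = 491 K.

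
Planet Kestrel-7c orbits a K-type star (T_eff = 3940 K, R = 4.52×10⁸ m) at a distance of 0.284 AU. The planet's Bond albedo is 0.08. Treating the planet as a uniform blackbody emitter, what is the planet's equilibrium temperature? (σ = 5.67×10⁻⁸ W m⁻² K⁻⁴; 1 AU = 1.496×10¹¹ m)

d = 0.284 AU = 4.25×10¹⁰ m.
L = 4πR_⋆²σT_⋆⁴ = 4π(4.52×10⁸)² × 5.67×10⁻⁸ × (3940)⁴ = 3.51×10²⁵ W.
S = L/(4πd²) = 1550 W m⁻².
Energy balance: absorbed = emitted ⇒ πR²·S(1−A) = 4πR²·σT_eq⁴, so T_eq⁴ = S(1−A)/(4σ).
T_eq = [1550 × 0.92 / (4 × 5.67×10⁻⁸)]^(1/4) = (6.27×10⁹)^(1/4) = 281 K.

T_eq ≈ 281 K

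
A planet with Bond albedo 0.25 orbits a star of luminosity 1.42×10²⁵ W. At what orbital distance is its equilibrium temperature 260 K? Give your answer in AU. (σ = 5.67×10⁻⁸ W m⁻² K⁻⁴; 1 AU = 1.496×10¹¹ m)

From T_eq⁴ = L(1−A)/(16πσd²): d = √[L(1−A)/(16πσT_eq⁴)].
d = √[1.42×10²⁵ × 0.75 / (16π × 5.67×10⁻⁸ × (260)⁴)] = 2.86×10¹⁰ m = 0.191 AU.

d ≈ 0.191 AU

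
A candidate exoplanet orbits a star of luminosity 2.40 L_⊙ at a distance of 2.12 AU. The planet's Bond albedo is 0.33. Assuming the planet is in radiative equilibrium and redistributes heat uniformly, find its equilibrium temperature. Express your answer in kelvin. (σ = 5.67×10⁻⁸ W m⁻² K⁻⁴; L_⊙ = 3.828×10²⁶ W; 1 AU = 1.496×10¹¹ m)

d = 2.12 AU = 3.17×10¹¹ m.
L = 2.40 × 3.828×10²⁶ = 9.19×10²⁶ W.
Flux: S = L/(4πd²) = 9.19×10²⁶/(4π×(3.17×10¹¹)²) = 727 W m⁻².
Energy balance: absorbed = emitted ⇒ πR²·S(1−A) = 4πR²·σT_eq⁴, so T_eq⁴ = S(1−A)/(4σ).
T_eq = [727 × 0.67 / (4 × 5.67×10⁻⁸)]^(1/4) = (2.15×10⁹)^(1/4) = 215 K.

T_eq ≈ 215 K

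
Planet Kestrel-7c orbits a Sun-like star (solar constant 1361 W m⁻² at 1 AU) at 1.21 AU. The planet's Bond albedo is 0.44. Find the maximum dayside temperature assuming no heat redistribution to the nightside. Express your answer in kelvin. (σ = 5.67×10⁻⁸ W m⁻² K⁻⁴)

Flux at 1.21 AU: S = 1361/1.21² = 930 W m⁻².
With no redistribution each surface element balances locally: S(1−A) = σT⁴.
T = [930 × 0.56 / 5.67×10⁻⁸]^(1/4) = (9.18×10⁹)^(1/4) = 310 K.

T_ss ≈ 310 K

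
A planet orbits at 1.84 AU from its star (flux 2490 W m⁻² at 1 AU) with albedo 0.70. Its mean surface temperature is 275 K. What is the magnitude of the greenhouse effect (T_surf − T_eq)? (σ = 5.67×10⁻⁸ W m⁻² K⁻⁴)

S = 2490/1.84² = 735.5 W m⁻².
T_eq = [S(1−A)/(4σ)]^(1/4) = [735.5×0.30/(4×5.67×10⁻⁸)]^(1/4) = 176.6 K.
ΔT = T_surf − T_eq = 275 − 176.6.

ΔT ≈ 98.4 K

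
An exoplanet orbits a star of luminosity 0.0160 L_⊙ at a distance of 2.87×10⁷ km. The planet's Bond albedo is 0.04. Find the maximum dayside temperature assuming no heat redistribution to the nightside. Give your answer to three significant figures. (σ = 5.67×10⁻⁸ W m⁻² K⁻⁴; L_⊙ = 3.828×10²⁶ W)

d = 2.87×10⁷ km = 2.87×10¹⁰ m.
L = 0.0160 × 3.828×10²⁶ = 6.12×10²⁴ W.
Flux: S = L/(4πd²) = 6.12×10²⁴/(4π×(2.87×10¹⁰)²) = 592 W m⁻².
With no redistribution each surface element balances locally: S(1−A) = σT⁴.
T = [592 × 0.96 / 5.67×10⁻⁸]^(1/4) = (1.00×10¹⁰)^(1/4) = 316 K.

T_ss ≈ 316 K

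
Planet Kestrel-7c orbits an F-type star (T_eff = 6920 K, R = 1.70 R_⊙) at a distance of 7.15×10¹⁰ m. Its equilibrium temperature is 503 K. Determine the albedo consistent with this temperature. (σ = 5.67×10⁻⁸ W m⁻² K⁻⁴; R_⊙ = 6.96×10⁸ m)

R_⋆ = 1.70 × 6.96×10⁸ = 1.18×10⁹ m.
L = 4πR_⋆²σT_⋆⁴ = 4π(1.18×10⁹)² × 5.67×10⁻⁸ × (6920)⁴ = 2.29×10²⁷ W.
S = L/(4πd²) = 3.56×10⁴ W m⁻².
From T_eq⁴ = S(1−A)/(4σ): 1−A = 4σT_eq⁴/S.
1−A = 4 × 5.67×10⁻⁸ × (503)⁴ / 3.56×10⁴ = 0.408.

A ≈ 0.59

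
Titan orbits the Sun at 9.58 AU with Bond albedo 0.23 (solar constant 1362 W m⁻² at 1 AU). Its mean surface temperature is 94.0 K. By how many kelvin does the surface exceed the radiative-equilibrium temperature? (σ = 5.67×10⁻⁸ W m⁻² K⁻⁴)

ΔT ≈ 9.7 K

S = 1362/9.58² = 14.84 W m⁻².
T_eq = [S(1−A)/(4σ)]^(1/4) = [14.84×0.77/(4×5.67×10⁻⁸)]^(1/4) = 84.3 K.
ΔT = T_surf − T_eq = 94 − 84.3.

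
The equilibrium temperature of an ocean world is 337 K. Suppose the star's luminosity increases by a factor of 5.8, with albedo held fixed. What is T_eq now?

T_eq ∝ L^(1/4) · d^(−1/2).
T′ = 337 × 5.8^(1/4) = 523 K.

T_eq ≈ 523 K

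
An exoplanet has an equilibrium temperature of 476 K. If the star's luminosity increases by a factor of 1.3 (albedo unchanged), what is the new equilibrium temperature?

T_eq ≈ 508 K

T_eq ∝ L^(1/4) · d^(−1/2).
T′ = 476 × 1.3^(1/4) = 508 K.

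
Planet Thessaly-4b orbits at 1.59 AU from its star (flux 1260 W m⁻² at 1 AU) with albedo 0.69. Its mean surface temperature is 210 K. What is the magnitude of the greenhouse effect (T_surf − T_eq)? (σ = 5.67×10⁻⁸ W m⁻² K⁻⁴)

S = 1260/1.59² = 498.4 W m⁻².
T_eq = [S(1−A)/(4σ)]^(1/4) = [498.4×0.31/(4×5.67×10⁻⁸)]^(1/4) = 161.6 K.
ΔT = T_surf − T_eq = 210 − 161.6.

ΔT ≈ 48.4 K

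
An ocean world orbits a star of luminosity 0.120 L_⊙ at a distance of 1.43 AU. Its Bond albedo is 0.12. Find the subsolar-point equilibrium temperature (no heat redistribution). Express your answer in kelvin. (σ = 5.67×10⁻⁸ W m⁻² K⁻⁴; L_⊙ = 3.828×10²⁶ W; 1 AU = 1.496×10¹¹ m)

d = 1.43 AU = 2.14×10¹¹ m.
L = 0.120 × 3.828×10²⁶ = 4.59×10²⁵ W.
Flux: S = L/(4πd²) = 4.59×10²⁵/(4π×(2.14×10¹¹)²) = 79.9 W m⁻².
At the subsolar point the surface absorbs S(1−A) and emits σT⁴ per unit area — no factor of 4, since only the local patch is in balance.
T = [79.9 × 0.88 / 5.67×10⁻⁸]^(1/4) = (1.24×10⁹)^(1/4) = 188 K.

T_ss ≈ 188 K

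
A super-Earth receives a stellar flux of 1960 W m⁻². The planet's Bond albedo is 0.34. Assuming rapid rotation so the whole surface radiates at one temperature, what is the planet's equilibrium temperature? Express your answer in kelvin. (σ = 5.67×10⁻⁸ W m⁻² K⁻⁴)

T_eq ≈ 275 K

Energy balance: absorbed = emitted ⇒ πR²·S(1−A) = 4πR²·σT_eq⁴, so T_eq⁴ = S(1−A)/(4σ).
T_eq = [1960 × 0.66 / (4 × 5.67×10⁻⁸)]^(1/4) = (5.70×10⁹)^(1/4) = 275 K.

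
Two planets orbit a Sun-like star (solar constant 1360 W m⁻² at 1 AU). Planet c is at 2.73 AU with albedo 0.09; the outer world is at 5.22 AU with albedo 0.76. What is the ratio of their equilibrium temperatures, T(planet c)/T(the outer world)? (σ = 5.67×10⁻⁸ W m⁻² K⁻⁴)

T_eq = [S₀(1−A)/(4σd²)]^(1/4), so T ∝ (1−A)^(1/4) / √d.
T₁ = [1360×0.91/(4×5.67×10⁻⁸×2.73²)]^(1/4) = 164.50 K.
T₂ = [1360×0.24/(4×5.67×10⁻⁸×5.22²)]^(1/4) = 85.25 K.

T₁/T₂ ≈ 1.930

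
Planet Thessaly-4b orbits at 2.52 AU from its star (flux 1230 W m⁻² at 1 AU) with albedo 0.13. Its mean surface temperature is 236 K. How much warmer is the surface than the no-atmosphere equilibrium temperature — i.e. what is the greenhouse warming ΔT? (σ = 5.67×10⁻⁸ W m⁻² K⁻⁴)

ΔT ≈ 70.9 K

S = 1230/2.52² = 193.7 W m⁻².
T_eq = [S(1−A)/(4σ)]^(1/4) = [193.7×0.87/(4×5.67×10⁻⁸)]^(1/4) = 165.1 K.
ΔT = T_surf − T_eq = 236 − 165.1.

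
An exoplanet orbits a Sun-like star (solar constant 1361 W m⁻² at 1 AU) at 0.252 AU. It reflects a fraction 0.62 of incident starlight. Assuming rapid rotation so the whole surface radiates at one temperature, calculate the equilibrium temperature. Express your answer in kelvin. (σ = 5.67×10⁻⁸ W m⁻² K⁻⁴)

Flux at 0.252 AU: S = 1361/0.252² = 2.14×10⁴ W m⁻².
Energy balance: absorbed = emitted ⇒ πR²·S(1−A) = 4πR²·σT_eq⁴, so T_eq⁴ = S(1−A)/(4σ).
T_eq = [2.14×10⁴ × 0.38 / (4 × 5.67×10⁻⁸)]^(1/4) = (3.59×10¹⁰)^(1/4) = 435 K.

T_eq ≈ 435 K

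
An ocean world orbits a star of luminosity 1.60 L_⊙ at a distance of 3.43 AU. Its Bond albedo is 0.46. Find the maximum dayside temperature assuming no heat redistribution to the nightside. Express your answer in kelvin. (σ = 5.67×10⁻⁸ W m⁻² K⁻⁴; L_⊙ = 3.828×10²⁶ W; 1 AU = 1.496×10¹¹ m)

d = 3.43 AU = 5.13×10¹¹ m.
L = 1.60 × 3.828×10²⁶ = 6.12×10²⁶ W.
Flux: S = L/(4πd²) = 6.12×10²⁶/(4π×(5.13×10¹¹)²) = 185 W m⁻².
With no redistribution each surface element balances locally: S(1−A) = σT⁴.
T = [185 × 0.54 / 5.67×10⁻⁸]^(1/4) = (1.76×10⁹)^(1/4) = 205 K.

T_ss ≈ 205 K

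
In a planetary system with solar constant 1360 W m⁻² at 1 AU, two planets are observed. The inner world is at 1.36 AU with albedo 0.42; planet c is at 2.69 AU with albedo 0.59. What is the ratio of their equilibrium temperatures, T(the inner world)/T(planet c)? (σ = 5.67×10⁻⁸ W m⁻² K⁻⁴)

T_eq = [S₀(1−A)/(4σd²)]^(1/4), so T ∝ (1−A)^(1/4) / √d.
T₁ = [1360×0.58/(4×5.67×10⁻⁸×1.36²)]^(1/4) = 208.24 K.
T₂ = [1360×0.41/(4×5.67×10⁻⁸×2.69²)]^(1/4) = 135.77 K.

T₁/T₂ ≈ 1.534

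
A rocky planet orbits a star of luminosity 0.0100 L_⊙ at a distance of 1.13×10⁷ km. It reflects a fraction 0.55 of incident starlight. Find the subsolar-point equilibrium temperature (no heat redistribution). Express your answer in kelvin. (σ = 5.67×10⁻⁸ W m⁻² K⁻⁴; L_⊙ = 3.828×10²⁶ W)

T_ss ≈ 371 K

d = 1.13×10⁷ km = 1.13×10¹⁰ m.
L = 0.0100 × 3.828×10²⁶ = 3.83×10²⁴ W.
Flux: S = L/(4πd²) = 3.83×10²⁴/(4π×(1.13×10¹⁰)²) = 2390 W m⁻².
At the subsolar point the surface absorbs S(1−A) and emits σT⁴ per unit area — no factor of 4, since only the local patch is in balance.
T = [2390 × 0.45 / 5.67×10⁻⁸]^(1/4) = (1.89×10¹⁰)^(1/4) = 371 K.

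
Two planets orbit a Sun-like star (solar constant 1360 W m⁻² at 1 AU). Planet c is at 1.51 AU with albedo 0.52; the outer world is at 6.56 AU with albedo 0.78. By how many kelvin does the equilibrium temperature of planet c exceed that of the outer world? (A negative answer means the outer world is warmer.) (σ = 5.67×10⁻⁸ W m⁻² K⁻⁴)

ΔT ≈ 114.1 K

T_eq = [S₀(1−A)/(4σd²)]^(1/4), so T ∝ (1−A)^(1/4) / √d.
T₁ = [1360×0.48/(4×5.67×10⁻⁸×1.51²)]^(1/4) = 188.49 K.
T₂ = [1360×0.22/(4×5.67×10⁻⁸×6.56²)]^(1/4) = 74.41 K.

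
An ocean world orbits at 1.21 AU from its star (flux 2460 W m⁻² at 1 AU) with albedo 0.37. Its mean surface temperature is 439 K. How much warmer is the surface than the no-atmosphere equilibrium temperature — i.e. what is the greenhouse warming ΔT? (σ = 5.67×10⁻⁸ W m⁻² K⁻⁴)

ΔT ≈ 177.6 K

S = 2460/1.21² = 1680 W m⁻².
T_eq = [S(1−A)/(4σ)]^(1/4) = [1680×0.63/(4×5.67×10⁻⁸)]^(1/4) = 261.4 K.
ΔT = T_surf − T_eq = 439 − 261.4.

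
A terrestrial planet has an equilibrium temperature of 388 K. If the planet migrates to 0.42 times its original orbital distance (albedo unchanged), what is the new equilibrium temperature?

T_eq ∝ L^(1/4) · d^(−1/2).
T′ = 388 / 0.42^(1/2) = 599 K.

T_eq ≈ 599 K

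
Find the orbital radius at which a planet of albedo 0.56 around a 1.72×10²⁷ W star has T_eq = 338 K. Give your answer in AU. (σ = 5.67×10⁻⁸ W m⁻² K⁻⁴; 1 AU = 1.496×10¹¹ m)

From T_eq⁴ = L(1−A)/(16πσd²): d = √[L(1−A)/(16πσT_eq⁴)].
d = √[1.72×10²⁷ × 0.44 / (16π × 5.67×10⁻⁸ × (338)⁴)] = 1.43×10¹¹ m = 0.953 AU.

d ≈ 0.953 AU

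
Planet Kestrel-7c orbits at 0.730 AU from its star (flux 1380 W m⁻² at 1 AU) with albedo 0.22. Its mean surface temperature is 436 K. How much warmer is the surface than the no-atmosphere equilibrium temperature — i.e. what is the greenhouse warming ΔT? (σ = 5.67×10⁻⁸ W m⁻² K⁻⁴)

S = 1380/0.730² = 2590 W m⁻².
T_eq = [S(1−A)/(4σ)]^(1/4) = [2590×0.78/(4×5.67×10⁻⁸)]^(1/4) = 307.2 K.
ΔT = T_surf − T_eq = 436 − 307.2.

ΔT ≈ 128.8 K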